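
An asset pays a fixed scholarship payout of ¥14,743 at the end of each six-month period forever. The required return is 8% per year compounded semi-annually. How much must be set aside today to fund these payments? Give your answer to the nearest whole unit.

Periodic rate r = 0.08/2 per half-year.
Level perpetuity: PV = PMT / r = 14,743 / (0.08/2) = ¥368,575.

¥368,575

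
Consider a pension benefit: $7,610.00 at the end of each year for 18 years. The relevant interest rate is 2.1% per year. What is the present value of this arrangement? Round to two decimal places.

$113,092.59

This is an ordinary annuity: 18 payments of $7,610.00 at the end of each year.
Periodic rate r = 0.021 per year.
PV = PMT × [(1 − (1+r)^−n)/r] = 7,610 × [1 − (1+r)^−18] / r = $113,092.59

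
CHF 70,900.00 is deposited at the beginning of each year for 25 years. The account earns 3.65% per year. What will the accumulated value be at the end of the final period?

This is an annuity due: 25 deposits of CHF 70,900.00 at the beginning of each year.
Periodic rate r = 0.0365 per year.
FV = PMT × [((1+r)^n − 1)/r] × (1+r) = 70,900 × [(1+r)^25 − 1] / r × (1+r) = CHF 2,920,136.58

CHF 2,920,136.58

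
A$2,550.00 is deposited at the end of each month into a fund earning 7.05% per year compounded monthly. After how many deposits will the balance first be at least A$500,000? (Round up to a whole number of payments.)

131 payments

Periodic rate r = 0.0705/12 per month; n is counted in months.
Ordinary annuity FV: 500,000 = 2,550 × [((1+r)^n − 1)/r].
(1+r)^n = 1 + 500,000 × r / 2,550, so n = ln(1 + 500,000·r/2,550) / ln(1+r) = 130.83.
Round up to a whole number of payments: n = 131.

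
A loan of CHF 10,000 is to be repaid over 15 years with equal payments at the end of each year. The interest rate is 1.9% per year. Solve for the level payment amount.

Level ordinary annuity; solve PV = PMT × [(1 − (1+r)^−n)/r] for PMT.
Periodic rate r = 0.019 per year.
With n = 15: PMT = 10,000 / ([(1 − (1+r)^−n)/r]) = CHF 772.44

CHF 772.44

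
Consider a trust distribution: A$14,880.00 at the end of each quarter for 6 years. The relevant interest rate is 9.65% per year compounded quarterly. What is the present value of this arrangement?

This is an ordinary annuity: 24 payments of A$14,880.00 at the end of each quarter.
Periodic rate r = 0.0965/4 per quarter; n is counted in quarters.
PV = PMT × [(1 − (1+r)^−n)/r] = 14,880 × [1 − (1+r)^−24] / r = A$268,719.34

A$268,719.34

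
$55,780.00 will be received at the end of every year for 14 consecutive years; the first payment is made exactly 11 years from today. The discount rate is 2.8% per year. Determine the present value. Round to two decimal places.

$484,634.82

Ordinary annuity of 14 payments, first payment at period 11.
Periodic rate r = 0.028 per year.
The ordinary-annuity PV formula values the stream one period before the first payment (period 10); discount that back 10 periods:
PV₀ = 55,780 × [1 − (1+r)^−14] / r × (1+r)^−10 = $484,634.82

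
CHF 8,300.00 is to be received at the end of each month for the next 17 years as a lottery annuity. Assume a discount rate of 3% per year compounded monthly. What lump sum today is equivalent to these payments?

This is an ordinary annuity: 204 payments of CHF 8,300.00 at the end of each month.
Periodic rate r = 0.03/12 per month; n is counted in months.
PV = PMT × [(1 − (1+r)^−n)/r] = 8,300 × [1 − (1+r)^−204] / r = CHF 1,325,085.44

CHF 1,325,085.44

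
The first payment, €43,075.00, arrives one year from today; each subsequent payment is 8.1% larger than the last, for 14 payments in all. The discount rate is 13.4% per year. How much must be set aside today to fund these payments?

€396,895.75

Periodic rate r = 0.134 per year.
Growing ordinary annuity: PV = PMT₁ × [1 − ((1+g)/(1+r))^n] / (r − g) = 43,075 × [1 − ((1+0.081)/(1+r))^14] / (r − 0.081) = €396,895.75.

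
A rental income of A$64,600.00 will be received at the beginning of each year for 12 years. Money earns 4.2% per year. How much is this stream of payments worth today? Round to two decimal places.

This is an annuity due: 12 payments of A$64,600.00 at the beginning of each year.
Periodic rate r = 0.042 per year.
PV = PMT × [(1 − (1+r)^−n)/r] × (1+r) = 64,600 × [1 − (1+r)^−12] / r × (1+r) = A$624,471.23

A$624,471.23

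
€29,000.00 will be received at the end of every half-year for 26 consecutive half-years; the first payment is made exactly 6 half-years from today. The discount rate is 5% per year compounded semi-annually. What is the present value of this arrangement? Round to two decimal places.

€485,737.79

Ordinary annuity of 26 payments, first payment at period 6.
Periodic rate r = 0.05/2 per half-year; n is counted in half-years.
The ordinary-annuity PV formula values the stream one period before the first payment (period 5); discount that back 5 periods:
PV₀ = 29,000 × [1 − (1+r)^−26] / r × (1+r)^−5 = €485,737.79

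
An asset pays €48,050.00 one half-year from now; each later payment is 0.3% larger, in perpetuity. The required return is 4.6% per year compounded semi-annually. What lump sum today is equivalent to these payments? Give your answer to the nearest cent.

Periodic rate r = 0.046/2 per half-year.
Growing perpetuity (Gordon): PV = PMT₁ / (r − g) = 48,050 / (r − 0.003) = €2,402,500.00.

€2,402,500.00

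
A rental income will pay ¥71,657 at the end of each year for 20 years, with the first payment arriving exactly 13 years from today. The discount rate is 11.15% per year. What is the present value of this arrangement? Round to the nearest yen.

Ordinary annuity of 20 payments, first payment at period 13.
Periodic rate r = 0.1115 per year.
The ordinary-annuity PV formula values the stream one period before the first payment (period 12); discount that back 12 periods:
PV₀ = 71,657 × [1 − (1+r)^−20] / r × (1+r)^−12 = ¥158,925

¥158,925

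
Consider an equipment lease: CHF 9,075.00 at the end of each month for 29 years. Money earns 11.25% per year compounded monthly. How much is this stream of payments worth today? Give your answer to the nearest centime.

This is an ordinary annuity: 348 payments of CHF 9,075.00 at the end of each month.
Periodic rate r = 0.1125/12 per month; n is counted in months.
PV = PMT × [(1 − (1+r)^−n)/r] = 9,075 × [1 − (1+r)^−348] / r = CHF 930,365.16

CHF 930,365.16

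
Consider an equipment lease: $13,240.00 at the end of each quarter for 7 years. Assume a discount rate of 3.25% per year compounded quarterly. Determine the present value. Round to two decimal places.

$330,380.85

This is an ordinary annuity: 28 payments of $13,240.00 at the end of each quarter.
Periodic rate r = 0.0325/4 per quarter; n is counted in quarters.
PV = PMT × [(1 − (1+r)^−n)/r] = 13,240 × [1 − (1+r)^−28] / r = $330,380.85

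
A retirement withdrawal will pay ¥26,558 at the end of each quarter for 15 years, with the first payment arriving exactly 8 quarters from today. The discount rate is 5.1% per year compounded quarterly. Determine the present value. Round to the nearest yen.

¥1,014,883

Ordinary annuity of 60 payments, first payment at period 8.
Periodic rate r = 0.051/4 per quarter; n is counted in quarters.
The ordinary-annuity PV formula values the stream one period before the first payment (period 7); discount that back 7 periods:
PV₀ = 26,558 × [1 − (1+r)^−60] / r × (1+r)^−7 = ¥1,014,883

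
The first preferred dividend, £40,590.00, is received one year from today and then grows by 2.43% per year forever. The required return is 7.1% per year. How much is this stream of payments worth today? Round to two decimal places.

Periodic rate r = 0.071 per year.
Growing perpetuity (Gordon): PV = PMT₁ / (r − g) = 40,590 / (r − 0.0243) = £869,164.88.

£869,164.88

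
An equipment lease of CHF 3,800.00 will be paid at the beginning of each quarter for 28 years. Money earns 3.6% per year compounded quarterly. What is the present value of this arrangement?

This is an annuity due: 112 payments of CHF 3,800.00 at the beginning of each quarter.
Periodic rate r = 0.036/4 per quarter; n is counted in quarters.
PV = PMT × [(1 − (1+r)^−n)/r] × (1+r) = 3,800 × [1 − (1+r)^−112] / r × (1+r) = CHF 269,843.58

CHF 269,843.58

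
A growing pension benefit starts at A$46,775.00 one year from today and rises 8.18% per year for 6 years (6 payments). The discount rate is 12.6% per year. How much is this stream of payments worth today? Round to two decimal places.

A$226,028.53

Periodic rate r = 0.126 per year.
Growing ordinary annuity: PV = PMT₁ × [1 − ((1+g)/(1+r))^n] / (r − g) = 46,775 × [1 − ((1+0.0818)/(1+r))^6] / (r − 0.0818) = A$226,028.53.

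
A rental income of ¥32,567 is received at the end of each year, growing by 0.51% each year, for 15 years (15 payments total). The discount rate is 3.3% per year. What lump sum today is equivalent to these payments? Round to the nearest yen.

Periodic rate r = 0.033 per year.
Growing ordinary annuity: PV = PMT₁ × [1 − ((1+g)/(1+r))^n] / (r − g) = 32,567 × [1 − ((1+0.0051)/(1+r))^15] / (r − 0.0051) = ¥393,157.

¥393,157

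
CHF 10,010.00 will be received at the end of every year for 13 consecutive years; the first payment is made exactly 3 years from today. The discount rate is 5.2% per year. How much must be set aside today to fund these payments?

Ordinary annuity of 13 payments, first payment at period 3.
Periodic rate r = 0.052 per year.
The ordinary-annuity PV formula values the stream one period before the first payment (period 2); discount that back 2 periods:
PV₀ = 10,010 × [1 − (1+r)^−13] / r × (1+r)^−2 = CHF 83,949.84

CHF 83,949.84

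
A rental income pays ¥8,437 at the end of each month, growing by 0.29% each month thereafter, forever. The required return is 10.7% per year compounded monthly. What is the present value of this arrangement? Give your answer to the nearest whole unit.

Periodic rate r = 0.107/12 per month.
Growing perpetuity (Gordon): PV = PMT₁ / (r − g) = 8,437 / (r − 0.0029) = ¥1,402,271.

¥1,402,271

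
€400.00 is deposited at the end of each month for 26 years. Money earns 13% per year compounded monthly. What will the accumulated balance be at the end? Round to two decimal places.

This is an ordinary annuity: 312 deposits of €400.00 at the end of each month.
Periodic rate r = 0.13/12 per month; n is counted in months.
FV = PMT × [((1+r)^n − 1)/r] = 400 × [(1+r)^312 − 1] / r = €1,028,001.84

€1,028,001.84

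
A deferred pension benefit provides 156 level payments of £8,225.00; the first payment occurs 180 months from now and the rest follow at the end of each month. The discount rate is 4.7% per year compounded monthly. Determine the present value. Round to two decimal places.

Ordinary annuity of 156 payments, first payment at period 180.
Periodic rate r = 0.047/12 per month; n is counted in months.
The ordinary-annuity PV formula values the stream one period before the first payment (period 179); discount that back 179 periods:
PV₀ = 8,225 × [1 − (1+r)^−156] / r × (1+r)^−179 = £476,233.61

£476,233.61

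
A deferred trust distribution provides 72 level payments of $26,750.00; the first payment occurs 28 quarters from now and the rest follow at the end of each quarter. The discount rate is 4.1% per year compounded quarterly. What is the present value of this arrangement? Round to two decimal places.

$1,030,704.03

Ordinary annuity of 72 payments, first payment at period 28.
Periodic rate r = 0.041/4 per quarter; n is counted in quarters.
The ordinary-annuity PV formula values the stream one period before the first payment (period 27); discount that back 27 periods:
PV₀ = 26,750 × [1 − (1+r)^−72] / r × (1+r)^−27 = $1,030,704.03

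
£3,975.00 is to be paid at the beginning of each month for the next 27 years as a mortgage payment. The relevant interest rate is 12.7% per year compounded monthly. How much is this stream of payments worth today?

This is an annuity due: 324 payments of £3,975.00 at the beginning of each month.
Periodic rate r = 0.127/12 per month; n is counted in months.
PV = PMT × [(1 − (1+r)^−n)/r] × (1+r) = 3,975 × [1 − (1+r)^−324] / r × (1+r) = £367,036.56

£367,036.56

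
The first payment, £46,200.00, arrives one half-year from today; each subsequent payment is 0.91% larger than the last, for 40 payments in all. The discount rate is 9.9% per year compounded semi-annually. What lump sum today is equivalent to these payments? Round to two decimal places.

Periodic rate r = 0.099/2 per half-year; n is counted in half-years.
Growing ordinary annuity: PV = PMT₁ × [1 − ((1+g)/(1+r))^n] / (r − g) = 46,200 × [1 − ((1+0.0091)/(1+r))^40] / (r − 0.0091) = £905,699.03.

£905,699.03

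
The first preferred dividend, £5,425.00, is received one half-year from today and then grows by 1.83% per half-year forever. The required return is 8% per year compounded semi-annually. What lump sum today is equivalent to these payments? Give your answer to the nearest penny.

£250,000.00

Periodic rate r = 0.08/2 per half-year.
Growing perpetuity (Gordon): PV = PMT₁ / (r − g) = 5,425 / (r − 0.0183) = £250,000.00.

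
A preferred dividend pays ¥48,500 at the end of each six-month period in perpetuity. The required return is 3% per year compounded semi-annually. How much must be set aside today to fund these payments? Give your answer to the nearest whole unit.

¥3,233,333

Periodic rate r = 0.03/2 per half-year.
Level perpetuity: PV = PMT / r = 48,500 / (0.03/2) = ¥3,233,333.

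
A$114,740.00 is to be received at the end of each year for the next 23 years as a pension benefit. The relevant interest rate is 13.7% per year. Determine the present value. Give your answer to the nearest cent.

This is an ordinary annuity: 23 payments of A$114,740.00 at the end of each year.
Periodic rate r = 0.137 per year.
PV = PMT × [(1 − (1+r)^−n)/r] = 114,740 × [1 − (1+r)^−23] / r = A$793,816.02

A$793,816.02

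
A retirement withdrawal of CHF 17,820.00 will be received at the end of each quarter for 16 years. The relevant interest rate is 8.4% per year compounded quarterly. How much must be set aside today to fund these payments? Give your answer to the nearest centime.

CHF 624,162.10

This is an ordinary annuity: 64 payments of CHF 17,820.00 at the end of each quarter.
Periodic rate r = 0.084/4 per quarter; n is counted in quarters.
PV = PMT × [(1 − (1+r)^−n)/r] = 17,820 × [1 − (1+r)^−64] / r = CHF 624,162.10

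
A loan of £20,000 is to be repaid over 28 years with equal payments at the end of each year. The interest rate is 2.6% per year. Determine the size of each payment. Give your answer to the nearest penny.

£1,014.41

Level ordinary annuity; solve PV = PMT × [(1 − (1+r)^−n)/r] for PMT.
Periodic rate r = 0.026 per year.
With n = 28: PMT = 20,000 / ([(1 − (1+r)^−n)/r]) = £1,014.41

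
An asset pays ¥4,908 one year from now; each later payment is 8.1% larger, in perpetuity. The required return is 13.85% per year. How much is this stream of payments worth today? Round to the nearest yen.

Periodic rate r = 0.1385 per year.
Growing perpetuity (Gordon): PV = PMT₁ / (r − g) = 4,908 / (r − 0.081) = ¥85,357.

¥85,357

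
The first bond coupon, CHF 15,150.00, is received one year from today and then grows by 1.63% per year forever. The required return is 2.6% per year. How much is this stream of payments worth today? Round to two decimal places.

CHF 1,561,855.67

Periodic rate r = 0.026 per year.
Growing perpetuity (Gordon): PV = PMT₁ / (r − g) = 15,150 / (r − 0.0163) = CHF 1,561,855.67.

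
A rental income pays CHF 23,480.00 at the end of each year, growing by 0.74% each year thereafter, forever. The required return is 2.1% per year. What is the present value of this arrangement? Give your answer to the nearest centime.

CHF 1,726,470.59

Periodic rate r = 0.021 per year.
Growing perpetuity (Gordon): PV = PMT₁ / (r − g) = 23,480 / (r − 0.0074) = CHF 1,726,470.59.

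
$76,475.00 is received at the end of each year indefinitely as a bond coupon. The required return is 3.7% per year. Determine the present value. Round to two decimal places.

$2,066,891.89

Periodic rate r = 0.037 per year.
Level perpetuity: PV = PMT / r = 76,475 / (0.037) = $2,066,891.89.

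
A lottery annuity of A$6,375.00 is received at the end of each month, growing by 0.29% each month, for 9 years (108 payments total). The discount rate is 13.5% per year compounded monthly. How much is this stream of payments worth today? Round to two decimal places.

Periodic rate r = 0.135/12 per month; n is counted in months.
Growing ordinary annuity: PV = PMT₁ × [1 − ((1+g)/(1+r))^n] / (r − g) = 6,375 × [1 − ((1+0.0029)/(1+r))^108] / (r − 0.0029) = A$451,658.66.

A$451,658.66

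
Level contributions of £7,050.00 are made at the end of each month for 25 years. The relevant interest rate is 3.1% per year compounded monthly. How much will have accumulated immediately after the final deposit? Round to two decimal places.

£3,188,667.04

This is an ordinary annuity: 300 deposits of £7,050.00 at the end of each month.
Periodic rate r = 0.031/12 per month; n is counted in months.
FV = PMT × [((1+r)^n − 1)/r] = 7,050 × [(1+r)^300 − 1] / r = £3,188,667.04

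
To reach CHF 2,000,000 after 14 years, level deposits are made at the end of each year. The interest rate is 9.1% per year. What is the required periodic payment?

CHF 76,313.31

Level ordinary annuity; solve FV = PMT × [((1+r)^n − 1)/r] for PMT.
Periodic rate r = 0.091 per year.
With n = 14: PMT = 2,000,000 / ([((1+r)^n − 1)/r]) = CHF 76,313.31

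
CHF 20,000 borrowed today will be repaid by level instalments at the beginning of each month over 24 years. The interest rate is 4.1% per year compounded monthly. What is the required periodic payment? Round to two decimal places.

Level annuity due; solve PV = PMT × [(1 − (1+r)^−n)/r] × (1+r) for PMT.
Periodic rate r = 0.041/12 per month; n is counted in months.
With n = 288: PMT = 20,000 / ([(1 − (1+r)^−n)/r] × (1+r)) = CHF 108.86

CHF 108.86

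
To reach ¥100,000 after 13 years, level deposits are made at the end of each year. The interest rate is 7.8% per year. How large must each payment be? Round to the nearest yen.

¥4,713

Level ordinary annuity; solve FV = PMT × [((1+r)^n − 1)/r] for PMT.
Periodic rate r = 0.078 per year.
With n = 13: PMT = 100,000 / ([((1+r)^n − 1)/r]) = ¥4,713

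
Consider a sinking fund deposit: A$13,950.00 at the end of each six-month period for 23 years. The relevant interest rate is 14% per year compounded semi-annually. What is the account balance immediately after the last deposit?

A$4,279,187.09

This is an ordinary annuity: 46 deposits of A$13,950.00 at the end of each six-month period.
Periodic rate r = 0.14/2 per half-year; n is counted in half-years.
FV = PMT × [((1+r)^n − 1)/r] = 13,950 × [(1+r)^46 − 1] / r = A$4,279,187.09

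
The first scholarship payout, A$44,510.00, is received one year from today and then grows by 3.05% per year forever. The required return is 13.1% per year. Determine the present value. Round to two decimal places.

Periodic rate r = 0.131 per year.
Growing perpetuity (Gordon): PV = PMT₁ / (r − g) = 44,510 / (r − 0.0305) = A$442,885.57.

A$442,885.57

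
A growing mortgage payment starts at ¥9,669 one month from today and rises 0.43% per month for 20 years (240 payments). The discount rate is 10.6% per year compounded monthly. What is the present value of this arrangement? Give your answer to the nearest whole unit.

¥1,409,210

Periodic rate r = 0.106/12 per month; n is counted in months.
Growing ordinary annuity: PV = PMT₁ × [1 − ((1+g)/(1+r))^n] / (r − g) = 9,669 × [1 − ((1+0.0043)/(1+r))^240] / (r − 0.0043) = ¥1,409,210.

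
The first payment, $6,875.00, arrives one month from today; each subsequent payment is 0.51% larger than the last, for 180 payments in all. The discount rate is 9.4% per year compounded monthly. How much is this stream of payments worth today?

Periodic rate r = 0.094/12 per month; n is counted in months.
Growing ordinary annuity: PV = PMT₁ × [1 − ((1+g)/(1+r))^n] / (r − g) = 6,875 × [1 − ((1+0.0051)/(1+r))^180] / (r − 0.0051) = $972,549.29.

$972,549.29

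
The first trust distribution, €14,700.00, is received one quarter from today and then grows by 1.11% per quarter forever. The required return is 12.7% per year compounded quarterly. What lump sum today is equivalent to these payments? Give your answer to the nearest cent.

Periodic rate r = 0.127/4 per quarter.
Growing perpetuity (Gordon): PV = PMT₁ / (r − g) = 14,700 / (r − 0.0111) = €711,864.41.

€711,864.41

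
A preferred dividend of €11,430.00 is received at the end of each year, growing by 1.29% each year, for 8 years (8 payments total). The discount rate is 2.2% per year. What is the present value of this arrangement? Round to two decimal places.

Periodic rate r = 0.022 per year.
Growing ordinary annuity: PV = PMT₁ × [1 − ((1+g)/(1+r))^n] / (r − g) = 11,430 × [1 − ((1+0.0129)/(1+r))^8] / (r − 0.0129) = €86,732.40.

€86,732.40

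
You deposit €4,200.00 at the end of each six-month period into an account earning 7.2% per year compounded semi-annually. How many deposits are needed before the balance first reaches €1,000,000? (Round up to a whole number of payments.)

Periodic rate r = 0.072/2 per half-year; n is counted in half-years.
Ordinary annuity FV: 1,000,000 = 4,200 × [((1+r)^n − 1)/r].
(1+r)^n = 1 + 1,000,000 × r / 4,200, so n = ln(1 + 1,000,000·r/4,200) / ln(1+r) = 63.87.
Round up to a whole number of payments: n = 64.

64 payments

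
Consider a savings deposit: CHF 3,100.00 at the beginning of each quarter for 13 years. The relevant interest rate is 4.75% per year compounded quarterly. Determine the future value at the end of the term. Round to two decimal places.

This is an annuity due: 52 deposits of CHF 3,100.00 at the beginning of each quarter.
Periodic rate r = 0.0475/4 per quarter; n is counted in quarters.
FV = PMT × [((1+r)^n − 1)/r] × (1+r) = 3,100 × [(1+r)^52 − 1] / r × (1+r) = CHF 223,883.50

CHF 223,883.50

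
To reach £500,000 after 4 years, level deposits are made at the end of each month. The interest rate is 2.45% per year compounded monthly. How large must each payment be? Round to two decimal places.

£9,925.21

Level ordinary annuity; solve FV = PMT × [((1+r)^n − 1)/r] for PMT.
Periodic rate r = 0.0245/12 per month; n is counted in months.
With n = 48: PMT = 500,000 / ([((1+r)^n − 1)/r]) = £9,925.21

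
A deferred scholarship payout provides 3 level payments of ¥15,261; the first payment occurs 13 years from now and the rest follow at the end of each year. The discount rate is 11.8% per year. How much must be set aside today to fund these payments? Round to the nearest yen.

Ordinary annuity of 3 payments, first payment at period 13.
Periodic rate r = 0.118 per year.
The ordinary-annuity PV formula values the stream one period before the first payment (period 12); discount that back 12 periods:
PV₀ = 15,261 × [1 − (1+r)^−3] / r × (1+r)^−12 = ¥9,645

¥9,645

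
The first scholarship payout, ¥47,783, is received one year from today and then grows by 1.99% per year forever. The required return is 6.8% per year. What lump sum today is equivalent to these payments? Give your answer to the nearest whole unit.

¥993,410

Periodic rate r = 0.068 per year.
Growing perpetuity (Gordon): PV = PMT₁ / (r − g) = 47,783 / (r − 0.0199) = ¥993,410.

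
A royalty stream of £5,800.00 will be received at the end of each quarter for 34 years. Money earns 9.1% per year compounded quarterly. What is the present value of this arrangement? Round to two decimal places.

£242,983.26

This is an ordinary annuity: 136 payments of £5,800.00 at the end of each quarter.
Periodic rate r = 0.091/4 per quarter; n is counted in quarters.
PV = PMT × [(1 − (1+r)^−n)/r] = 5,800 × [1 − (1+r)^−136] / r = £242,983.26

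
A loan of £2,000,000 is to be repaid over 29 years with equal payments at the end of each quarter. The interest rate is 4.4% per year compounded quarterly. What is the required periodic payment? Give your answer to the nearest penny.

£30,602.45

Level ordinary annuity; solve PV = PMT × [(1 − (1+r)^−n)/r] for PMT.
Periodic rate r = 0.044/4 per quarter; n is counted in quarters.
With n = 116: PMT = 2,000,000 / ([(1 − (1+r)^−n)/r]) = £30,602.45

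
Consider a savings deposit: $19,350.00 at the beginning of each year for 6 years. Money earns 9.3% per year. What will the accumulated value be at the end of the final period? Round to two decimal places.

This is an annuity due: 6 deposits of $19,350.00 at the beginning of each year.
Periodic rate r = 0.093 per year.
FV = PMT × [((1+r)^n − 1)/r] × (1+r) = 19,350 × [(1+r)^6 − 1] / r × (1+r) = $160,324.19

$160,324.19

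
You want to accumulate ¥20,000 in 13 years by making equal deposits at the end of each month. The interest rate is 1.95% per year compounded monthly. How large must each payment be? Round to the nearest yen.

Level ordinary annuity; solve FV = PMT × [((1+r)^n − 1)/r] for PMT.
Periodic rate r = 0.0195/12 per month; n is counted in months.
With n = 156: PMT = 20,000 / ([((1+r)^n − 1)/r]) = ¥113

¥113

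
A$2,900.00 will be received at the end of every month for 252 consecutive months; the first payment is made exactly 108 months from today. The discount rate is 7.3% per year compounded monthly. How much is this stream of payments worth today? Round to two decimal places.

A$195,094.46

Ordinary annuity of 252 payments, first payment at period 108.
Periodic rate r = 0.073/12 per month; n is counted in months.
The ordinary-annuity PV formula values the stream one period before the first payment (period 107); discount that back 107 periods:
PV₀ = 2,900 × [1 − (1+r)^−252] / r × (1+r)^−107 = A$195,094.46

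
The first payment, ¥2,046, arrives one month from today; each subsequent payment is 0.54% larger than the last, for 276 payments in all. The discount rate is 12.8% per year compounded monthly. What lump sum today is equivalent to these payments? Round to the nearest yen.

Periodic rate r = 0.128/12 per month; n is counted in months.
Growing ordinary annuity: PV = PMT₁ × [1 − ((1+g)/(1+r))^n] / (r − g) = 2,046 × [1 − ((1+0.0054)/(1+r))^276] / (r − 0.0054) = ¥296,625.

¥296,625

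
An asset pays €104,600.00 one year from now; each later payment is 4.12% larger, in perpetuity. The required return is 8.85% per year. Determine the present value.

€2,211,416.49

Periodic rate r = 0.0885 per year.
Growing perpetuity (Gordon): PV = PMT₁ / (r − g) = 104,600 / (r − 0.0412) = €2,211,416.49.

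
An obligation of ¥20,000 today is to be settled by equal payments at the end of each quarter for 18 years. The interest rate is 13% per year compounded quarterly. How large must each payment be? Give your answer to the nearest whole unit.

Level ordinary annuity; solve PV = PMT × [(1 − (1+r)^−n)/r] for PMT.
Periodic rate r = 0.13/4 per quarter; n is counted in quarters.
With n = 72: PMT = 20,000 / ([(1 − (1+r)^−n)/r]) = ¥722

¥722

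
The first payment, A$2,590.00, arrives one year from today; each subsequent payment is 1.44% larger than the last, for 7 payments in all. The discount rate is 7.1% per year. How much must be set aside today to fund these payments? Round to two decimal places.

A$14,468.55

Periodic rate r = 0.071 per year.
Growing ordinary annuity: PV = PMT₁ × [1 − ((1+g)/(1+r))^n] / (r − g) = 2,590 × [1 − ((1+0.0144)/(1+r))^7] / (r − 0.0144) = A$14,468.55.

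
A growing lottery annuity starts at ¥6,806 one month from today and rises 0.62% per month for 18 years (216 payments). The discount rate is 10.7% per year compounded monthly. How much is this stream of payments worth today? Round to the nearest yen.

¥1,105,936

Periodic rate r = 0.107/12 per month; n is counted in months.
Growing ordinary annuity: PV = PMT₁ × [1 − ((1+g)/(1+r))^n] / (r − g) = 6,806 × [1 − ((1+0.0062)/(1+r))^216] / (r − 0.0062) = ¥1,105,936.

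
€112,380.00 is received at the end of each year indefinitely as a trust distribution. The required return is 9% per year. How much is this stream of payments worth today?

€1,248,666.67

Periodic rate r = 0.09 per year.
Level perpetuity: PV = PMT / r = 112,380 / (0.09) = €1,248,666.67.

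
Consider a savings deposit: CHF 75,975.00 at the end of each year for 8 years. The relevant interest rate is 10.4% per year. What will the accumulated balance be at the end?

CHF 881,563.65

This is an ordinary annuity: 8 deposits of CHF 75,975.00 at the end of each year.
Periodic rate r = 0.104 per year.
FV = PMT × [((1+r)^n − 1)/r] = 75,975 × [(1+r)^8 − 1] / r = CHF 881,563.65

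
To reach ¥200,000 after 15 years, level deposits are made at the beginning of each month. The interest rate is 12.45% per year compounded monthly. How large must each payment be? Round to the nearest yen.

¥380

Level annuity due; solve FV = PMT × [((1+r)^n − 1)/r] × (1+r) for PMT.
Periodic rate r = 0.1245/12 per month; n is counted in months.
With n = 180: PMT = 200,000 / ([((1+r)^n − 1)/r] × (1+r)) = ¥380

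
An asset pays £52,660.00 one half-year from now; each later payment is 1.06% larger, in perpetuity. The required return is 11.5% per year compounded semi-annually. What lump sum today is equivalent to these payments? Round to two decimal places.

Periodic rate r = 0.115/2 per half-year.
Growing perpetuity (Gordon): PV = PMT₁ / (r − g) = 52,660 / (r − 0.0106) = £1,122,814.50.

£1,122,814.50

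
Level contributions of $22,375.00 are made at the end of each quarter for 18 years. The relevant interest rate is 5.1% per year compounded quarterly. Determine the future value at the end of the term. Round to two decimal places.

This is an ordinary annuity: 72 deposits of $22,375.00 at the end of each quarter.
Periodic rate r = 0.051/4 per quarter; n is counted in quarters.
FV = PMT × [((1+r)^n − 1)/r] = 22,375 × [(1+r)^72 − 1] / r = $2,614,429.51

$2,614,429.51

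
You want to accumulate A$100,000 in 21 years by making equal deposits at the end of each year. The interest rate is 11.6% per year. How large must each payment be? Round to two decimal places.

A$1,285.77

Level ordinary annuity; solve FV = PMT × [((1+r)^n − 1)/r] for PMT.
Periodic rate r = 0.116 per year.
With n = 21: PMT = 100,000 / ([((1+r)^n − 1)/r]) = A$1,285.77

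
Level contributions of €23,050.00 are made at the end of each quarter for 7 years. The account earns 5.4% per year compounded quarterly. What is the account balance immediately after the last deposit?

This is an ordinary annuity: 28 deposits of €23,050.00 at the end of each quarter.
Periodic rate r = 0.054/4 per quarter; n is counted in quarters.
FV = PMT × [((1+r)^n − 1)/r] = 23,050 × [(1+r)^28 − 1] / r = €778,026.66

€778,026.66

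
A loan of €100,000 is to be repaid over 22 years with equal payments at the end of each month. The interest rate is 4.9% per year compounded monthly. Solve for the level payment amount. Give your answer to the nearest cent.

Level ordinary annuity; solve PV = PMT × [(1 − (1+r)^−n)/r] for PMT.
Periodic rate r = 0.049/12 per month; n is counted in months.
With n = 264: PMT = 100,000 / ([(1 − (1+r)^−n)/r]) = €619.65

€619.65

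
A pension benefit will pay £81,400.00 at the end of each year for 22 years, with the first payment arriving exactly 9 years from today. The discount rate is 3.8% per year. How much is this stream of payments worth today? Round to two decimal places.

Ordinary annuity of 22 payments, first payment at period 9.
Periodic rate r = 0.038 per year.
The ordinary-annuity PV formula values the stream one period before the first payment (period 8); discount that back 8 periods:
PV₀ = 81,400 × [1 − (1+r)^−22] / r × (1+r)^−8 = £889,791.88

£889,791.88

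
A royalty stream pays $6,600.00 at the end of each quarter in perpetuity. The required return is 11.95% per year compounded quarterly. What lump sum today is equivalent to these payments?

$220,920.50

Periodic rate r = 0.1195/4 per quarter.
Level perpetuity: PV = PMT / r = 6,600 / (0.1195/4) = $220,920.50.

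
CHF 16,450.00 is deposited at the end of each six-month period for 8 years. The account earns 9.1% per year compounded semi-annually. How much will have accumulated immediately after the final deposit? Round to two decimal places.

CHF 375,243.70

This is an ordinary annuity: 16 deposits of CHF 16,450.00 at the end of each six-month period.
Periodic rate r = 0.091/2 per half-year; n is counted in half-years.
FV = PMT × [((1+r)^n − 1)/r] = 16,450 × [(1+r)^16 − 1] / r = CHF 375,243.70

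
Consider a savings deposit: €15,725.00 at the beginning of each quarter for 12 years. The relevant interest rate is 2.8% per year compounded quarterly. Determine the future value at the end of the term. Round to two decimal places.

This is an annuity due: 48 deposits of €15,725.00 at the beginning of each quarter.
Periodic rate r = 0.028/4 per quarter; n is counted in quarters.
FV = PMT × [((1+r)^n − 1)/r] × (1+r) = 15,725 × [(1+r)^48 − 1] / r × (1+r) = €899,663.00

€899,663.00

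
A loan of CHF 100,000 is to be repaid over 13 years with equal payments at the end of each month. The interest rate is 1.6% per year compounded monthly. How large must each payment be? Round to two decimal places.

Level ordinary annuity; solve PV = PMT × [(1 − (1+r)^−n)/r] for PMT.
Periodic rate r = 0.016/12 per month; n is counted in months.
With n = 156: PMT = 100,000 / ([(1 − (1+r)^−n)/r]) = CHF 710.43

CHF 710.43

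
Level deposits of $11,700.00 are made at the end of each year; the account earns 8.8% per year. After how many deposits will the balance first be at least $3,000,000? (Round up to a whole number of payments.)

38 payments

Periodic rate r = 0.088 per year.
Ordinary annuity FV: 3,000,000 = 11,700 × [((1+r)^n − 1)/r].
(1+r)^n = 1 + 3,000,000 × r / 11,700, so n = ln(1 + 3,000,000·r/11,700) / ln(1+r) = 37.46.
Round up to a whole number of payments: n = 38.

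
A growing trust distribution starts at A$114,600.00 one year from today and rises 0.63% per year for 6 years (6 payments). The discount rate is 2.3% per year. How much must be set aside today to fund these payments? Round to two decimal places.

Periodic rate r = 0.023 per year.
Growing ordinary annuity: PV = PMT₁ × [1 − ((1+g)/(1+r))^n] / (r − g) = 114,600 × [1 − ((1+0.0063)/(1+r))^6] / (r − 0.0063) = A$645,299.60.

A$645,299.60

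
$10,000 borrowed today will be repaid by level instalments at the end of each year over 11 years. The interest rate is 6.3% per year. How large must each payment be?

$1,287.46

Level ordinary annuity; solve PV = PMT × [(1 − (1+r)^−n)/r] for PMT.
Periodic rate r = 0.063 per year.
With n = 11: PMT = 10,000 / ([(1 − (1+r)^−n)/r]) = $1,287.46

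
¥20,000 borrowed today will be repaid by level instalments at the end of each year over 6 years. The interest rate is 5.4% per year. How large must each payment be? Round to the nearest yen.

¥3,991

Level ordinary annuity; solve PV = PMT × [(1 − (1+r)^−n)/r] for PMT.
Periodic rate r = 0.054 per year.
With n = 6: PMT = 20,000 / ([(1 − (1+r)^−n)/r]) = ¥3,991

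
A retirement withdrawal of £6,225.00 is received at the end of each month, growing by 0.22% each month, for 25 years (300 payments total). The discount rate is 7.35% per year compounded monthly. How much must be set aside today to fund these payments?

Periodic rate r = 0.0735/12 per month; n is counted in months.
Growing ordinary annuity: PV = PMT₁ × [1 − ((1+g)/(1+r))^n] / (r − g) = 6,225 × [1 − ((1+0.0022)/(1+r))^300] / (r − 0.0022) = £1,095,037.45.

£1,095,037.45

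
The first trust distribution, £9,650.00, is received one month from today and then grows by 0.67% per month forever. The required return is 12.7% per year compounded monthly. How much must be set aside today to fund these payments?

Periodic rate r = 0.127/12 per month.
Growing perpetuity (Gordon): PV = PMT₁ / (r − g) = 9,650 / (r − 0.0067) = £2,484,978.54.

£2,484,978.54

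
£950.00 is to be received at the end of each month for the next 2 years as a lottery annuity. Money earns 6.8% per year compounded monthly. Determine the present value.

£21,261.37

This is an ordinary annuity: 24 payments of £950.00 at the end of each month.
Periodic rate r = 0.068/12 per month; n is counted in months.
PV = PMT × [(1 − (1+r)^−n)/r] = 950 × [1 − (1+r)^−24] / r = £21,261.37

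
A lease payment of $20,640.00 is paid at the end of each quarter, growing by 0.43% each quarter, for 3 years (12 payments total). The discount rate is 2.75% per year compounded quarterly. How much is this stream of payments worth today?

$242,558.12

Periodic rate r = 0.0275/4 per quarter; n is counted in quarters.
Growing ordinary annuity: PV = PMT₁ × [1 − ((1+g)/(1+r))^n] / (r − g) = 20,640 × [1 − ((1+0.0043)/(1+r))^12] / (r − 0.0043) = $242,558.12.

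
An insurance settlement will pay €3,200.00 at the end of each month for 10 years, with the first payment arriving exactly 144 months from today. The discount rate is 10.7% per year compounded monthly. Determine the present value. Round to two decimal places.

Ordinary annuity of 120 payments, first payment at period 144.
Periodic rate r = 0.107/12 per month; n is counted in months.
The ordinary-annuity PV formula values the stream one period before the first payment (period 143); discount that back 143 periods:
PV₀ = 3,200 × [1 − (1+r)^−120] / r × (1+r)^−143 = €66,087.70

€66,087.70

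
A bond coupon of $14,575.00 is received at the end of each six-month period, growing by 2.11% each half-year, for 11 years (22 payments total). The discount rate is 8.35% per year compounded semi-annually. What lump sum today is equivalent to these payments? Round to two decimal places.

$251,458.16

Periodic rate r = 0.0835/2 per half-year; n is counted in half-years.
Growing ordinary annuity: PV = PMT₁ × [1 − ((1+g)/(1+r))^n] / (r − g) = 14,575 × [1 − ((1+0.0211)/(1+r))^22] / (r − 0.0211) = $251,458.16.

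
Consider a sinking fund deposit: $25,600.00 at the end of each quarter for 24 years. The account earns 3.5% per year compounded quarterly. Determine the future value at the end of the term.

$3,826,597.61

This is an ordinary annuity: 96 deposits of $25,600.00 at the end of each quarter.
Periodic rate r = 0.035/4 per quarter; n is counted in quarters.
FV = PMT × [((1+r)^n − 1)/r] = 25,600 × [(1+r)^96 − 1] / r = $3,826,597.61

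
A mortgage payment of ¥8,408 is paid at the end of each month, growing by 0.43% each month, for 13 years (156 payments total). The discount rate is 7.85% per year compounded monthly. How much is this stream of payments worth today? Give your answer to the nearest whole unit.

Periodic rate r = 0.0785/12 per month; n is counted in months.
Growing ordinary annuity: PV = PMT₁ × [1 − ((1+g)/(1+r))^n] / (r − g) = 8,408 × [1 − ((1+0.0043)/(1+r))^156] / (r − 0.0043) = ¥1,101,868.

¥1,101,868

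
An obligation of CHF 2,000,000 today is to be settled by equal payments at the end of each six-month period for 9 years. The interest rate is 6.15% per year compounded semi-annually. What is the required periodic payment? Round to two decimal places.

Level ordinary annuity; solve PV = PMT × [(1 − (1+r)^−n)/r] for PMT.
Periodic rate r = 0.0615/2 per half-year; n is counted in half-years.
With n = 18: PMT = 2,000,000 / ([(1 − (1+r)^−n)/r]) = CHF 146,341.03

CHF 146,341.03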